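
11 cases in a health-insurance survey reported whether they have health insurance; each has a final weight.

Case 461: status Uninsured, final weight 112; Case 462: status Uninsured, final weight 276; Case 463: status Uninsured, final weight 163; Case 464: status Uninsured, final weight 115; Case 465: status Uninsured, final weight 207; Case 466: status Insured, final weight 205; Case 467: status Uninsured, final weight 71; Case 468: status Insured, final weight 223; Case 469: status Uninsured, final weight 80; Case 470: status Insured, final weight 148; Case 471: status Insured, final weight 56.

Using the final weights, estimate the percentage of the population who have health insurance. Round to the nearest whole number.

38

Sum of weights for 'Insured' = 205 + 223 + 148 + 56 = 632
Total weight = 112 + 276 + 163 + 115 + 207 + 205 + 71 + 223 + 80 + 148 + 56 = 1656
Weighted proportion = 632 / 1656 = 0.38164251 → 38.164251%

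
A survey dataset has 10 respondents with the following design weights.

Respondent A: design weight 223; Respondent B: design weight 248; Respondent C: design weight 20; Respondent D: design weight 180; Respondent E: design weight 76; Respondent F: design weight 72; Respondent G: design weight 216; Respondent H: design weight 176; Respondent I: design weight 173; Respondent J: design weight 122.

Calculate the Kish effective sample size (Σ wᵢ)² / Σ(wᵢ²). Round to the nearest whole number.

Σ wᵢ = 223 + 248 + 20 + 180 + 76 + 72 + 216 + 176 + 173 + 122 = 1506
Σ wᵢ² = 49729 + 61504 + 400 + 32400 + 5776 + 5184 + 46656 + 30976 + 29929 + 14884 = 277438
n_eff = 1506² / 277438 = 2268036 / 277438 = 8.1749292

8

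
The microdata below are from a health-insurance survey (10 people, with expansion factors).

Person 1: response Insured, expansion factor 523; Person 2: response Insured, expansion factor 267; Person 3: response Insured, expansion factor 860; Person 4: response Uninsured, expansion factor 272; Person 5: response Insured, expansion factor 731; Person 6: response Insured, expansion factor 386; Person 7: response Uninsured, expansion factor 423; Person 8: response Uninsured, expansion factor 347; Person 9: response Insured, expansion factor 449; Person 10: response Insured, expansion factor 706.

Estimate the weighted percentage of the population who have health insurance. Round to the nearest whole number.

Sum of weights for 'Insured' = 523 + 267 + 860 + 731 + 386 + 449 + 706 = 3922
Total weight = 523 + 267 + 860 + 272 + 731 + 386 + 423 + 347 + 449 + 706 = 4964
Weighted proportion = 3922 / 4964 = 0.79008864 → 79.008864%

79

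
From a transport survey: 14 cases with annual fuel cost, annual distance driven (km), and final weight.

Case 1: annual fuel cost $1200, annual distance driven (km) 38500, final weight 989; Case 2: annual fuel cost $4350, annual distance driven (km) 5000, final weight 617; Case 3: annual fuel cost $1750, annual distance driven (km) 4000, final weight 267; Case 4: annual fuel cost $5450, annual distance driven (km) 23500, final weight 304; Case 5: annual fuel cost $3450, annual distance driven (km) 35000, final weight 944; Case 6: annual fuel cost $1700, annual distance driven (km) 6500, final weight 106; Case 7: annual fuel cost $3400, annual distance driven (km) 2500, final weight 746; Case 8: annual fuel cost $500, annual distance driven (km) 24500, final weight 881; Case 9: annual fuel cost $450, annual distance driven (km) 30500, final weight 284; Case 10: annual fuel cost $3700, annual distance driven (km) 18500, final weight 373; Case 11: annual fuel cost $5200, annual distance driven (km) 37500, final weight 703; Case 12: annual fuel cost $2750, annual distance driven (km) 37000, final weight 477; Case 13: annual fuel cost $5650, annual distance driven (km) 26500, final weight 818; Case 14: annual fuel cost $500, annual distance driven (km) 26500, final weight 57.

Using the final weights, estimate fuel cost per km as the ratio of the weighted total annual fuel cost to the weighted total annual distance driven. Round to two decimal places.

0.12

Σ wᵢ·y = 23534150
Σ wᵢ·x = 189313500
Ratio = 23534150 / 189313500 = 0.12431311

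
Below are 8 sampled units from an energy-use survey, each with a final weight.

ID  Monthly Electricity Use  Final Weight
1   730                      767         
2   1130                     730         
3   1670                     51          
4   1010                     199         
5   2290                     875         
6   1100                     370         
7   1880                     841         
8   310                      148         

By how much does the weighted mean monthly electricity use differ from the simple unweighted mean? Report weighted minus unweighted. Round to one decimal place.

Unweighted sum = 730 + 1130 + 1670 + 1010 + 2290 + 1100 + 1880 + 310 = 10120
Unweighted mean = 10120 / 8 = 1265
Weighted sum = 730×767 + 1130×730 + 1670×51 + 1010×199 + 2290×875 + 1100×370 + 1880×841 + 310×148
  = 559910 + 824900 + 85170 + 200990 + 2003750 + 407000 + 1581080 + 45880 = 5708680
Sum of weights = 767 + 730 + 51 + 199 + 875 + 370 + 841 + 148 = 3981
Weighted mean = 5708680 / 3981 = 1433.9814
Difference (weighted minus unweighted) = 168.98141

169.0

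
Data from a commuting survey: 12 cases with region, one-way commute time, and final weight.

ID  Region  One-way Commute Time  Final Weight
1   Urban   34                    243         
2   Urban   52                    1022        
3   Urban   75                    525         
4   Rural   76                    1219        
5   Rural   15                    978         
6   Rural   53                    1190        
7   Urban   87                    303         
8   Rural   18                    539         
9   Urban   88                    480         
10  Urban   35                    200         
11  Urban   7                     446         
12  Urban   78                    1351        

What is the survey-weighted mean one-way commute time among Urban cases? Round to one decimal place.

62.3

Urban rows: 1, 2, 3, 7, 9, 10, 11, 12
Weighted sum = 34×243 + 52×1022 + 75×525 + 87×303 + 88×480 + 35×200 + 7×446 + 78×1351
  = 8262 + 53144 + 39375 + 26361 + 42240 + 7000 + 3122 + 105378 = 284882
Sum of weights = 4570
Weighted mean = 284882 / 4570 = 62.337418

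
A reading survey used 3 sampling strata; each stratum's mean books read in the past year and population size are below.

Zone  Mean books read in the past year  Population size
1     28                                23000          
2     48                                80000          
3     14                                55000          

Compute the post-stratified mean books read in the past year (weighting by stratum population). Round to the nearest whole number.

Σ Nₕ·x̄ₕ = 28×23000 + 48×80000 + 14×55000
  = 644000 + 3840000 + 770000 = 5254000
Σ Nₕ = 23000 + 80000 + 55000 = 158000
Overall mean = 5254000 / 158000 = 33.253165

33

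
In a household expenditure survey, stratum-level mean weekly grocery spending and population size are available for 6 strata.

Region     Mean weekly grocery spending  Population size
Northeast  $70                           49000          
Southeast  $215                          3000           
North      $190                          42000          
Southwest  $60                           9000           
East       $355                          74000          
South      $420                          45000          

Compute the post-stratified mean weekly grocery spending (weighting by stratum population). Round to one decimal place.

Σ Nₕ·x̄ₕ = 70×49000 + 215×3000 + 190×42000 + 60×9000 + 355×74000 + 420×45000
  = 3430000 + 645000 + 7980000 + 540000 + 26270000 + 18900000 = 57765000
Σ Nₕ = 49000 + 3000 + 42000 + 9000 + 74000 + 45000 = 222000
Overall mean = 57765000 / 222000 = 260.2027

260.2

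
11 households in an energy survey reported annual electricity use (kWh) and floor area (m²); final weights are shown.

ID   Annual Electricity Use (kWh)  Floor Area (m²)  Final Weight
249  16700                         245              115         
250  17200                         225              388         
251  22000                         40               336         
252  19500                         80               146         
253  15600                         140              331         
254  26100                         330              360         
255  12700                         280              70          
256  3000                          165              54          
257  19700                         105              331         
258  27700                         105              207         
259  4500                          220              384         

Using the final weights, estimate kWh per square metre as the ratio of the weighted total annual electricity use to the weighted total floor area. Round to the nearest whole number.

102

Σ wᵢ·y = 16700×115 + 17200×388 + 22000×336 + 19500×146 + 15600×331 + 26100×360 + 12700×70 + 3000×54 + 19700×331 + 27700×207 + 4500×384
  = 1920500 + 6673600 + 7392000 + 2847000 + 5163600 + 9396000 + 889000 + 162000 + 6520700 + 5733900 + 1728000 = 48426300
Σ wᵢ·x = 245×115 + 225×388 + 40×336 + 80×146 + 140×331 + 330×360 + 280×70 + 165×54 + 105×331 + 105×207 + 220×384
  = 28175 + 87300 + 13440 + 11680 + 46340 + 118800 + 19600 + 8910 + 34755 + 21735 + 84480 = 475215
Ratio = 48426300 / 475215 = 101.90398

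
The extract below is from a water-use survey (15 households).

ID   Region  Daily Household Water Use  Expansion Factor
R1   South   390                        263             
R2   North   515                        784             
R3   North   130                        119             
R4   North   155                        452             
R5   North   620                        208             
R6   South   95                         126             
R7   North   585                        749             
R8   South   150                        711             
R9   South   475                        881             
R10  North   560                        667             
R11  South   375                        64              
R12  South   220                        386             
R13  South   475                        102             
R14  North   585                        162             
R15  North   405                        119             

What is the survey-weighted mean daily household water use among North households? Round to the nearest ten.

North rows: R2, R3, R4, R5, R7, R10, R14, R15
Weighted sum = 515×784 + 130×119 + 155×452 + 620×208 + 585×749 + 560×667 + 585×162 + 405×119
  = 403760 + 15470 + 70060 + 128960 + 438165 + 373520 + 94770 + 48195 = 1572900
Sum of weights = 3260
Weighted mean = 1572900 / 3260 = 482.48466

480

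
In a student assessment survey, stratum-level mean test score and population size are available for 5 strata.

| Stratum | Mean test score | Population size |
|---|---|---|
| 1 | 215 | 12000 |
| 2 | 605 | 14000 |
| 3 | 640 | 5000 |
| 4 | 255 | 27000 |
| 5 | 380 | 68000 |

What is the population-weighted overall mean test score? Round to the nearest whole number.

Σ Nₕ·x̄ₕ = 215×12000 + 605×14000 + 640×5000 + 255×27000 + 380×68000
  = 46975000
Σ Nₕ = 126000
Overall mean = 46975000 / 126000 = 372.81746

373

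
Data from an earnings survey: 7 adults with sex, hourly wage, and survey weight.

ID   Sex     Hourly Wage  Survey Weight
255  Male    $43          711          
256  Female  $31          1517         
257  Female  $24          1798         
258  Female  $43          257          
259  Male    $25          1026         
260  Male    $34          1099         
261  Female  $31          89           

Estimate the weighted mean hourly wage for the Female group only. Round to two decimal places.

Female rows: 256, 257, 258, 261
Weighted sum = 103989
Sum of weights = 3661
Weighted mean = 103989 / 3661 = 28.404534

28.40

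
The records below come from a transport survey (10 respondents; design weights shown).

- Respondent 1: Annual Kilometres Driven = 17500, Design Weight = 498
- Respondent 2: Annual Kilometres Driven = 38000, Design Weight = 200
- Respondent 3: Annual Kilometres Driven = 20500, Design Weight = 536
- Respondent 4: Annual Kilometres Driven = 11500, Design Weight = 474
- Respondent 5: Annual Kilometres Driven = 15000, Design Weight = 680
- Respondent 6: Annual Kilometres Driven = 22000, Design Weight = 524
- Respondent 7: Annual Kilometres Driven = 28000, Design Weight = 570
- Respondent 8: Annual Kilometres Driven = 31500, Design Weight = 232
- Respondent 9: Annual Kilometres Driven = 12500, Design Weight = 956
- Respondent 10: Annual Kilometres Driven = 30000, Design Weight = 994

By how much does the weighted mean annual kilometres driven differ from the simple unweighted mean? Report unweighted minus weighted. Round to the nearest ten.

Unweighted sum = 17500 + 38000 + 20500 + 11500 + 15000 + 22000 + 28000 + 31500 + 12500 + 30000 = 226500
Unweighted mean = 226500 / 10 = 22650
Weighted sum = 119520000
Sum of weights = 498 + 200 + 536 + 474 + 680 + 524 + 570 + 232 + 956 + 994 = 5664
Weighted mean = 119520000 / 5664 = 21101.695
Difference (unweighted minus weighted) = 1548.3051

1550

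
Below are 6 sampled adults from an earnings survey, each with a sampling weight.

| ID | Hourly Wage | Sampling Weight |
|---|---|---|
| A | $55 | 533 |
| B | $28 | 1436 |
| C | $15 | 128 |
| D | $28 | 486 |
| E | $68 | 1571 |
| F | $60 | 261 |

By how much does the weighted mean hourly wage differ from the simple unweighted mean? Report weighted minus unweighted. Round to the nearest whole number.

Unweighted sum = 55 + 28 + 15 + 28 + 68 + 60 = 254
Unweighted mean = 254 / 6 = 42.333333
Weighted sum = 55×533 + 28×1436 + 15×128 + 28×486 + 68×1571 + 60×261
  = 207539
Sum of weights = 533 + 1436 + 128 + 486 + 1571 + 261 = 4415
Weighted mean = 207539 / 4415 = 47.007701
Difference (weighted minus unweighted) = 4.6743677

5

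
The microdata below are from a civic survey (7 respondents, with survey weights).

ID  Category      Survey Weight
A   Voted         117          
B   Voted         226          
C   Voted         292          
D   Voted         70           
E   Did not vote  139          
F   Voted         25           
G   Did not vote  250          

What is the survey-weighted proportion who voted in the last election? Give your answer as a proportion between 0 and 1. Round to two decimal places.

Sum of weights for 'Voted' = 117 + 226 + 292 + 70 + 25 = 730
Total weight = 1119
Weighted proportion = 730 / 1119 = 0.65236819

0.65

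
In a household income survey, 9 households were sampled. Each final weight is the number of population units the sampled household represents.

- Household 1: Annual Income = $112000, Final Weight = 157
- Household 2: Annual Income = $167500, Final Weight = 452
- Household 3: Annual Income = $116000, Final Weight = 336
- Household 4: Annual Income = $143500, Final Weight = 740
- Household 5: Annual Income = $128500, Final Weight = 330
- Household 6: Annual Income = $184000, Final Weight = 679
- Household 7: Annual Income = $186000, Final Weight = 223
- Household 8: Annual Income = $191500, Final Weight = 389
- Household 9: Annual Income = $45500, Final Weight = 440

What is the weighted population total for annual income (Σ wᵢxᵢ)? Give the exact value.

Weighted total = 112000×157 + 167500×452 + 116000×336 + 143500×740 + 128500×330 + 184000×679 + 186000×223 + 191500×389 + 45500×440
  = 17584000 + 75710000 + 38976000 + 106190000 + 42405000 + 124936000 + 41478000 + 74493500 + 20020000 = 541792500

541792500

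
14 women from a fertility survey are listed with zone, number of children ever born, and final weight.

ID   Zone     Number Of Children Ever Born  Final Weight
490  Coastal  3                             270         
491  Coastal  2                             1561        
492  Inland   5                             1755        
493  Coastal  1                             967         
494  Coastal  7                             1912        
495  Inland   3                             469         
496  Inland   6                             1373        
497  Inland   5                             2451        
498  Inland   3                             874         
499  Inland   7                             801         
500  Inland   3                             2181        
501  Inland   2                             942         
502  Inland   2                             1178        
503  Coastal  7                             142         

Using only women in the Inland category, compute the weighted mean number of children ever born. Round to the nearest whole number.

4

Inland rows: 492, 495, 496, 497, 498, 499, 500, 501, 502
Weighted sum = 5×1755 + 3×469 + 6×1373 + 5×2451 + 3×874 + 7×801 + 3×2181 + 2×942 + 2×1178
  = 49687
Sum of weights = 12024
Weighted mean = 49687 / 12024 = 4.1323187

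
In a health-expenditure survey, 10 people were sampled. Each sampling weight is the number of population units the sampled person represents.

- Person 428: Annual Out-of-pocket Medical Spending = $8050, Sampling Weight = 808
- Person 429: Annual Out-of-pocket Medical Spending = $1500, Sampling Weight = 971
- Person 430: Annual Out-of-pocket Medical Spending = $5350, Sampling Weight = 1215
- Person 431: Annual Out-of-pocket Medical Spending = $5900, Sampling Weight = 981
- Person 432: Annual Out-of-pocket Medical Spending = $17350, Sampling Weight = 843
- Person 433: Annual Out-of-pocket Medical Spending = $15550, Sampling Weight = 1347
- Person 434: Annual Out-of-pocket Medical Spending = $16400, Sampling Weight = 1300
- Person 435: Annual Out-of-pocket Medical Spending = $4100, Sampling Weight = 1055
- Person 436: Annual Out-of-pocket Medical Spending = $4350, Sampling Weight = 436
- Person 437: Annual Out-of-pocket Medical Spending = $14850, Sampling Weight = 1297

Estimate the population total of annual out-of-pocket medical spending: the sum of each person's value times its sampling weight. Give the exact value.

102623500

Weighted total = 8050×808 + 1500×971 + 5350×1215 + 5900×981 + 17350×843 + 15550×1347 + 16400×1300 + 4100×1055 + 4350×436 + 14850×1297
  = 6504400 + 1456500 + 6500250 + 5787900 + 14626050 + 20945850 + 21320000 + 4325500 + 1896600 + 19260450 = 102623500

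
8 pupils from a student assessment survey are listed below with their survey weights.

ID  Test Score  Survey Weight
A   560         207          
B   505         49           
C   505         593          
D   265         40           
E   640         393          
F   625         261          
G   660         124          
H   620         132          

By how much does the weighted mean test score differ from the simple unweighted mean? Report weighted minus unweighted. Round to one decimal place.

24.5

Unweighted sum = 560 + 505 + 505 + 265 + 640 + 625 + 660 + 620 = 4380
Unweighted mean = 4380 / 8 = 547.5
Weighted sum = 560×207 + 505×49 + 505×593 + 265×40 + 640×393 + 625×261 + 660×124 + 620×132
  = 1029055
Sum of weights = 207 + 49 + 593 + 40 + 393 + 261 + 124 + 132 = 1799
Weighted mean = 1029055 / 1799 = 572.01501
Difference (weighted minus unweighted) = 24.515008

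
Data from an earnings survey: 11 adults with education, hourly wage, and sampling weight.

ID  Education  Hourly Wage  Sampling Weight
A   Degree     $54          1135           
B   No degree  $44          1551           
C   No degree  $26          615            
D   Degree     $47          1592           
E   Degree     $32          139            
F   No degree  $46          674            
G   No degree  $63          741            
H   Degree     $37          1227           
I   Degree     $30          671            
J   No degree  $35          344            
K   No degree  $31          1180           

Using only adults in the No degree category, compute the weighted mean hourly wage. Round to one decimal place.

No degree rows: B, C, F, G, J, K
Weighted sum = 44×1551 + 26×615 + 46×674 + 63×741 + 35×344 + 31×1180
  = 68244 + 15990 + 31004 + 46683 + 12040 + 36580 = 210541
Sum of weights = 1551 + 615 + 674 + 741 + 344 + 1180 = 5105
Weighted mean = 210541 / 5105 = 41.242116

41.2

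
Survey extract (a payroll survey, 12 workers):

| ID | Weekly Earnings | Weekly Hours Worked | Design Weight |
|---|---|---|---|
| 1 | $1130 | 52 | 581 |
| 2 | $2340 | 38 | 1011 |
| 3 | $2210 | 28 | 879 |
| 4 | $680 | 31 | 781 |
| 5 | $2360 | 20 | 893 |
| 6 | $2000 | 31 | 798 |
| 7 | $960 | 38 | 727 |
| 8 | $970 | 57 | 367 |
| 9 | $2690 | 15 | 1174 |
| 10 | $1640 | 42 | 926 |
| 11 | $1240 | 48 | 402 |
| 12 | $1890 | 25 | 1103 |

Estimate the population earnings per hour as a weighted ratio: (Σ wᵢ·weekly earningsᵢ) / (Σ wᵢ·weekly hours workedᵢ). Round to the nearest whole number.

56

Σ wᵢ·y = 1130×581 + 2340×1011 + 2210×879 + 680×781 + 2360×893 + 2000×798 + 960×727 + 970×367 + 2690×1174 + 1640×926 + 1240×402 + 1890×1103
  = 17513180
Σ wᵢ·x = 52×581 + 38×1011 + 28×879 + 31×781 + 20×893 + 31×798 + 38×727 + 57×367 + 15×1174 + 42×926 + 48×402 + 25×1103
  = 30212 + 38418 + 24612 + 24211 + 17860 + 24738 + 27626 + 20919 + 17610 + 38892 + 19296 + 27575 = 311969
Ratio = 17513180 / 311969 = 56.137565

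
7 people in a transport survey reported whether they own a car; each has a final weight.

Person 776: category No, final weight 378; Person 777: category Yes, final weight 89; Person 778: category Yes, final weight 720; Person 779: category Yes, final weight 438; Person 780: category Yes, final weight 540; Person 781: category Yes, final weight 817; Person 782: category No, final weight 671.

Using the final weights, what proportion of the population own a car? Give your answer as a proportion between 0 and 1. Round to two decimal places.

0.71

Sum of weights for 'Yes' = 89 + 720 + 438 + 540 + 817 = 2604
Total weight = 378 + 89 + 720 + 438 + 540 + 817 + 671 = 3653
Weighted proportion = 2604 / 3653 = 0.71283876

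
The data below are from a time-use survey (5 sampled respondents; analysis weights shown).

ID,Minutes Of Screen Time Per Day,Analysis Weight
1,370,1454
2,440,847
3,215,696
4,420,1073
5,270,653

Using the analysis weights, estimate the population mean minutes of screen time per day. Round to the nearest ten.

Weighted sum = 370×1454 + 440×847 + 215×696 + 420×1073 + 270×653
  = 537980 + 372680 + 149640 + 450660 + 176310 = 1687270
Sum of weights = 1454 + 847 + 696 + 1073 + 653 = 4723
Weighted mean = 1687270 / 4723 = 357.24539

360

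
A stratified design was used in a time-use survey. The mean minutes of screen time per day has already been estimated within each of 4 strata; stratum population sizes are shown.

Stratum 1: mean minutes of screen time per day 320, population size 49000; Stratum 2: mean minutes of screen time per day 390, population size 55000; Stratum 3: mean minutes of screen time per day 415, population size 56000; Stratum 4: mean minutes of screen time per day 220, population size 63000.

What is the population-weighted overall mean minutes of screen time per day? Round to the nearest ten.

Σ Nₕ·x̄ₕ = 320×49000 + 390×55000 + 415×56000 + 220×63000
  = 15680000 + 21450000 + 23240000 + 13860000 = 74230000
Σ Nₕ = 49000 + 55000 + 56000 + 63000 = 223000
Overall mean = 74230000 / 223000 = 332.86996

330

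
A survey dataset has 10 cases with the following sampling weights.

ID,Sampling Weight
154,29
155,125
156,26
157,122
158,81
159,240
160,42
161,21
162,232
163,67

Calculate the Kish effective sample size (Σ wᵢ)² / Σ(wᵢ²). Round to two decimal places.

Σ wᵢ = 29 + 125 + 26 + 122 + 81 + 240 + 42 + 21 + 232 + 67 = 985
Σ wᵢ² = 841 + 15625 + 676 + 14884 + 6561 + 57600 + 1764 + 441 + 53824 + 4489 = 156705
n_eff = 985² / 156705 = 970225 / 156705 = 6.1914106

6.19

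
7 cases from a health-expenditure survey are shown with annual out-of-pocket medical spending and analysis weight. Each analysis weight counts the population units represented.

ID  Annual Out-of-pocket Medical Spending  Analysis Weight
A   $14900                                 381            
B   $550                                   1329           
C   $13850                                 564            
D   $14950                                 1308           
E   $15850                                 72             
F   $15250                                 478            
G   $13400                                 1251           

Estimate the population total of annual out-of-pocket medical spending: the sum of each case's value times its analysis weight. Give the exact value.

58967950

Weighted total = 14900×381 + 550×1329 + 13850×564 + 14950×1308 + 15850×72 + 15250×478 + 13400×1251
  = 58967950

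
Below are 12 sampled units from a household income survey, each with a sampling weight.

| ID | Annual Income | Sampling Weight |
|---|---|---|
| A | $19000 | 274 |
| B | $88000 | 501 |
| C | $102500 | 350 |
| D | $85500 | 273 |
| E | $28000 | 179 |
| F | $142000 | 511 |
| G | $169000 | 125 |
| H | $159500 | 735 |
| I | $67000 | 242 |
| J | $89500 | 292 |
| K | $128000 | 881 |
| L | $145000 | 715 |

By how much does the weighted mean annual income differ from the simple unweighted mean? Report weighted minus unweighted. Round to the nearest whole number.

12938

Unweighted sum = 19000 + 88000 + 102500 + 85500 + 28000 + 142000 + 169000 + 159500 + 67000 + 89500 + 128000 + 145000 = 1223000
Unweighted mean = 1223000 / 12 = 101916.67
Weighted sum = 19000×274 + 88000×501 + 102500×350 + 85500×273 + 28000×179 + 142000×511 + 169000×125 + 159500×735 + 67000×242 + 89500×292 + 128000×881 + 145000×715
  = 5206000 + 44088000 + 35875000 + 23341500 + 5012000 + 72562000 + 21125000 + 117232500 + 16214000 + 26134000 + 112768000 + 103675000 = 583233000
Sum of weights = 5078
Weighted mean = 583233000 / 5078 = 114854.86
Difference (weighted minus unweighted) = 12938.197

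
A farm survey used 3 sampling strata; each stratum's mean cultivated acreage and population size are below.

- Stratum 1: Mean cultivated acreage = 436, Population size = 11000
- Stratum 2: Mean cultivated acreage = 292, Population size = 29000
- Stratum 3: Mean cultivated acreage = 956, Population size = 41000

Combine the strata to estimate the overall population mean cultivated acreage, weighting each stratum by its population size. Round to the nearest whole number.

648

Σ Nₕ·x̄ₕ = 436×11000 + 292×29000 + 956×41000
  = 4796000 + 8468000 + 39196000 = 52460000
Σ Nₕ = 11000 + 29000 + 41000 = 81000
Overall mean = 52460000 / 81000 = 647.65432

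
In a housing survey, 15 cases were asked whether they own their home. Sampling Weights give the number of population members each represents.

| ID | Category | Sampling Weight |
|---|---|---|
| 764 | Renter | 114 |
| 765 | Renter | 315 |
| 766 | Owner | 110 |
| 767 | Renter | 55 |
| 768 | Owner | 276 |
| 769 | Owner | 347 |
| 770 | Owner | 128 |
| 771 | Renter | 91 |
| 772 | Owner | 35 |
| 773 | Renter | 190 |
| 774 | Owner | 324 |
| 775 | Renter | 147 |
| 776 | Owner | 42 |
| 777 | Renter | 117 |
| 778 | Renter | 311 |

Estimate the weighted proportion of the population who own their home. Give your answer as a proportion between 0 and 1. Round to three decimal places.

0.485

Sum of weights for 'Owner' = 110 + 276 + 347 + 128 + 35 + 324 + 42 = 1262
Total weight = 2602
Weighted proportion = 1262 / 2602 = 0.48501153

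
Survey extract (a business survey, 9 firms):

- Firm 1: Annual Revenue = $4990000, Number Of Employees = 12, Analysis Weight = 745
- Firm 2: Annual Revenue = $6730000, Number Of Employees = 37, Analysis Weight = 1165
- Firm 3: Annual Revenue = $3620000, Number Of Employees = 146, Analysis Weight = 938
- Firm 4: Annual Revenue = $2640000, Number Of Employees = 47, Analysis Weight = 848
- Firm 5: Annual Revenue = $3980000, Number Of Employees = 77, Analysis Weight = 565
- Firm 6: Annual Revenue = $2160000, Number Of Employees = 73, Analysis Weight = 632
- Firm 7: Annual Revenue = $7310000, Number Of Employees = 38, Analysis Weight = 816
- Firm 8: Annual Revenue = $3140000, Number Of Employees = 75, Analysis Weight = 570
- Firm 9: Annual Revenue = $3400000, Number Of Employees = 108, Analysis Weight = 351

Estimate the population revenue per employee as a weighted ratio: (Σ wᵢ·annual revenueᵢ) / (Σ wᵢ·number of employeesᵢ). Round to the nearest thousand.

Σ wᵢ·y = 4990000×745 + 6730000×1165 + 3620000×938 + 2640000×848 + 3980000×565 + 2160000×632 + 7310000×816 + 3140000×570 + 3400000×351
  = 3717550000 + 7840450000 + 3395560000 + 2238720000 + 2248700000 + 1365120000 + 5964960000 + 1789800000 + 1193400000 = 29754260000
Σ wᵢ·x = 430156
Ratio = 29754260000 / 430156 = 69170.859

69000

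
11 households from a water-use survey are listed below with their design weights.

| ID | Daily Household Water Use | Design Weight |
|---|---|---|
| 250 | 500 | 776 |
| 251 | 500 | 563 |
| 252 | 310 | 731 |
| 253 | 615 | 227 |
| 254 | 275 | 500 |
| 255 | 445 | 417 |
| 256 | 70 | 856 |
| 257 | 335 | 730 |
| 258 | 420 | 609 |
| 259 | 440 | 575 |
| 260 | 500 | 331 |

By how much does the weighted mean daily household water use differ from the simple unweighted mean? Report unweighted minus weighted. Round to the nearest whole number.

31

Unweighted sum = 500 + 500 + 310 + 615 + 275 + 445 + 70 + 335 + 420 + 440 + 500 = 4410
Unweighted mean = 4410 / 11 = 400.90909
Weighted sum = 500×776 + 500×563 + 310×731 + 615×227 + 275×500 + 445×417 + 70×856 + 335×730 + 420×609 + 440×575 + 500×331
  = 388000 + 281500 + 226610 + 139605 + 137500 + 185565 + 59920 + 244550 + 255780 + 253000 + 165500 = 2337530
Sum of weights = 776 + 563 + 731 + 227 + 500 + 417 + 856 + 730 + 609 + 575 + 331 = 6315
Weighted mean = 2337530 / 6315 = 370.15519
Difference (unweighted minus weighted) = 30.753905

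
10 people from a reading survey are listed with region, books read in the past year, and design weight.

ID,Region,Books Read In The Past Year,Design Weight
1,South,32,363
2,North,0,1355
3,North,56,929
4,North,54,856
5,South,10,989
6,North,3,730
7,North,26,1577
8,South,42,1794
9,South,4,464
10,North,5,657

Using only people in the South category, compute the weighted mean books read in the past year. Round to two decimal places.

South rows: 1, 5, 8, 9
Weighted sum = 32×363 + 10×989 + 42×1794 + 4×464
  = 11616 + 9890 + 75348 + 1856 = 98710
Sum of weights = 363 + 989 + 1794 + 464 = 3610
Weighted mean = 98710 / 3610 = 27.34349

27.34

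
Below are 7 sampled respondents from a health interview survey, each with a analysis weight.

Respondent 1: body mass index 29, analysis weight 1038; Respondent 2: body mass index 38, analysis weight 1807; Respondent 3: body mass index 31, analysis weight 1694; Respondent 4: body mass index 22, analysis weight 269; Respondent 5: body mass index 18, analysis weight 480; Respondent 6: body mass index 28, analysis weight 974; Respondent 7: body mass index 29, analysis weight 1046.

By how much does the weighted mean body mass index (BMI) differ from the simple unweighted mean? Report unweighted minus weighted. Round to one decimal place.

-2.7

Unweighted sum = 29 + 38 + 31 + 22 + 18 + 28 + 29 = 195
Unweighted mean = 195 / 7 = 27.857143
Weighted sum = 29×1038 + 38×1807 + 31×1694 + 22×269 + 18×480 + 28×974 + 29×1046
  = 30102 + 68666 + 52514 + 5918 + 8640 + 27272 + 30334 = 223446
Sum of weights = 1038 + 1807 + 1694 + 269 + 480 + 974 + 1046 = 7308
Weighted mean = 223446 / 7308 = 30.575534
Difference (unweighted minus weighted) = -2.7183908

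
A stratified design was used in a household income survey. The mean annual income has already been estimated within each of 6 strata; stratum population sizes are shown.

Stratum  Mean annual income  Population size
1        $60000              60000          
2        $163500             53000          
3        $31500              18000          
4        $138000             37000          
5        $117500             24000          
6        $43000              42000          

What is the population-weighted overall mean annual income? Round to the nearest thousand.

96000

Σ Nₕ·x̄ₕ = 60000×60000 + 163500×53000 + 31500×18000 + 138000×37000 + 117500×24000 + 43000×42000
  = 22564500000
Σ Nₕ = 234000
Overall mean = 22564500000 / 234000 = 96429.487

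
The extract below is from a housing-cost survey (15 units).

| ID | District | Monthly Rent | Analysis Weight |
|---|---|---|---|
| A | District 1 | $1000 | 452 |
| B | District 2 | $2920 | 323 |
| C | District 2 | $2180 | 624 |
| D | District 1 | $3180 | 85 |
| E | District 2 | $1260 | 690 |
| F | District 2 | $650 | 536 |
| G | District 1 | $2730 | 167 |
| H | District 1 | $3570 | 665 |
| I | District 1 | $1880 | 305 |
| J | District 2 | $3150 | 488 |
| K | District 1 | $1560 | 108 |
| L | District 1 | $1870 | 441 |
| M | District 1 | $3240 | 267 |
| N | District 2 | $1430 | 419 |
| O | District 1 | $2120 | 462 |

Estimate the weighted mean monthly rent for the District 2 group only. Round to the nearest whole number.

1837

District 2 rows: B, C, E, F, J, N
Weighted sum = 2920×323 + 2180×624 + 1260×690 + 650×536 + 3150×488 + 1430×419
  = 5657650
Sum of weights = 323 + 624 + 690 + 536 + 488 + 419 = 3080
Weighted mean = 5657650 / 3080 = 1836.8994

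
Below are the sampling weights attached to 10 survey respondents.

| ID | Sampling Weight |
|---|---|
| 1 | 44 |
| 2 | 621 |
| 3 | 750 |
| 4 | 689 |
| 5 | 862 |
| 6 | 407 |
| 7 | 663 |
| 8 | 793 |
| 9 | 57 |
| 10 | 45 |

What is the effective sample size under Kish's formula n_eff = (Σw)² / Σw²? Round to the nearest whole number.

7

Σ wᵢ = 44 + 621 + 750 + 689 + 862 + 407 + 663 + 793 + 57 + 45 = 4931
Σ wᵢ² = 1936 + 385641 + 562500 + 474721 + 743044 + 165649 + 439569 + 628849 + 3249 + 2025 = 3407183
n_eff = 4931² / 3407183 = 24314761 / 3407183 = 7.1363238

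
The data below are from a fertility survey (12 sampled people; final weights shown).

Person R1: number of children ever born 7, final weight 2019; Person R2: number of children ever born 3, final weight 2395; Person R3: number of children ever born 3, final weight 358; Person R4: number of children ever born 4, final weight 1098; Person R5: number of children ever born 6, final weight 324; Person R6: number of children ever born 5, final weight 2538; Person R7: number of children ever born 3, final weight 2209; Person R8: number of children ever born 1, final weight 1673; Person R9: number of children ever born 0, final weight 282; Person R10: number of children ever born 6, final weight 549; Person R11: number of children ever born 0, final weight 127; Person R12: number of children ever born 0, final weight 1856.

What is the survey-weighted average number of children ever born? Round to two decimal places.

3.44

Weighted sum = 7×2019 + 3×2395 + 3×358 + 4×1098 + 6×324 + 5×2538 + 3×2209 + 1×1673 + 0×282 + 6×549 + 0×127 + 0×1856
  = 14133 + 7185 + 1074 + 4392 + 1944 + 12690 + 6627 + 1673 + 0 + 3294 + 0 + 0 = 53012
Sum of weights = 2019 + 2395 + 358 + 1098 + 324 + 2538 + 2209 + 1673 + 282 + 549 + 127 + 1856 = 15428
Weighted mean = 53012 / 15428 = 3.4360902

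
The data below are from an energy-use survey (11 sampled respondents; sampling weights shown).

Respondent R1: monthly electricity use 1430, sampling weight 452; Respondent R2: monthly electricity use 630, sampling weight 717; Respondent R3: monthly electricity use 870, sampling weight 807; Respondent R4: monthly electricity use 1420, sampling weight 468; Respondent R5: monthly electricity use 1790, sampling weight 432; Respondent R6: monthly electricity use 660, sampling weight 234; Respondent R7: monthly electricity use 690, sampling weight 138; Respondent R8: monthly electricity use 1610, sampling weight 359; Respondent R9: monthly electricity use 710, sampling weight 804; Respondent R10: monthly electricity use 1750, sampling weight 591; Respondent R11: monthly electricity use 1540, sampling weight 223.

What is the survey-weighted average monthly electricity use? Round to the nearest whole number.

Weighted sum = 1430×452 + 630×717 + 870×807 + 1420×468 + 1790×432 + 660×234 + 690×138 + 1610×359 + 710×804 + 1750×591 + 1540×223
  = 646360 + 451710 + 702090 + 664560 + 773280 + 154440 + 95220 + 577990 + 570840 + 1034250 + 343420 = 6014160
Sum of weights = 452 + 717 + 807 + 468 + 432 + 234 + 138 + 359 + 804 + 591 + 223 = 5225
Weighted mean = 6014160 / 5225 = 1151.0354

1151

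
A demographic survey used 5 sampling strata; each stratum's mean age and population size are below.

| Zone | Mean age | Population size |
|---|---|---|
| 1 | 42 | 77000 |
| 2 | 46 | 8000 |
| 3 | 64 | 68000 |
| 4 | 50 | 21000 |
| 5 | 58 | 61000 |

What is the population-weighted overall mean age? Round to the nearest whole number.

53

Σ Nₕ·x̄ₕ = 42×77000 + 46×8000 + 64×68000 + 50×21000 + 58×61000
  = 3234000 + 368000 + 4352000 + 1050000 + 3538000 = 12542000
Σ Nₕ = 77000 + 8000 + 68000 + 21000 + 61000 = 235000
Overall mean = 12542000 / 235000 = 53.370213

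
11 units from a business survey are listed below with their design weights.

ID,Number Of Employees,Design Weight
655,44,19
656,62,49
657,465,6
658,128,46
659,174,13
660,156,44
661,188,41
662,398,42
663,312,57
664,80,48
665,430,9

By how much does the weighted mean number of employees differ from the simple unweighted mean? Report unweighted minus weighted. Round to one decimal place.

Unweighted sum = 44 + 62 + 465 + 128 + 174 + 156 + 188 + 398 + 312 + 80 + 430 = 2437
Unweighted mean = 2437 / 11 = 221.54545
Weighted sum = 44×19 + 62×49 + 465×6 + 128×46 + 174×13 + 156×44 + 188×41 + 398×42 + 312×57 + 80×48 + 430×9
  = 836 + 3038 + 2790 + 5888 + 2262 + 6864 + 7708 + 16716 + 17784 + 3840 + 3870 = 71596
Sum of weights = 19 + 49 + 6 + 46 + 13 + 44 + 41 + 42 + 57 + 48 + 9 = 374
Weighted mean = 71596 / 374 = 191.43316
Difference (unweighted minus weighted) = 30.112299

30.1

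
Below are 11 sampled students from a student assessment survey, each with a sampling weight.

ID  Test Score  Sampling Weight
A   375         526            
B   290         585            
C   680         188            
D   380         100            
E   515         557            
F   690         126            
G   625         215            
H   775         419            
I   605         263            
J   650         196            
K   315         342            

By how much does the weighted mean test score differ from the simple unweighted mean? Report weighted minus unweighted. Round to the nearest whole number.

Unweighted sum = 375 + 290 + 680 + 380 + 515 + 690 + 625 + 775 + 605 + 650 + 315 = 5900
Unweighted mean = 5900 / 11 = 536.36364
Weighted sum = 375×526 + 290×585 + 680×188 + 380×100 + 515×557 + 690×126 + 625×215 + 775×419 + 605×263 + 650×196 + 315×342
  = 1759880
Sum of weights = 526 + 585 + 188 + 100 + 557 + 126 + 215 + 419 + 263 + 196 + 342 = 3517
Weighted mean = 1759880 / 3517 = 500.39238
Difference (weighted minus unweighted) = -35.971256

-36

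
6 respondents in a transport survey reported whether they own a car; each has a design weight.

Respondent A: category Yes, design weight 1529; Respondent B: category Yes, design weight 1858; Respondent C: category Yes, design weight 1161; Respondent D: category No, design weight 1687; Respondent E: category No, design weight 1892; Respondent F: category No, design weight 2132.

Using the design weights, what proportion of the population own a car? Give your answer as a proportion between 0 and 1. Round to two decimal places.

Sum of weights for 'Yes' = 1529 + 1858 + 1161 = 4548
Total weight = 1529 + 1858 + 1161 + 1687 + 1892 + 2132 = 10259
Weighted proportion = 4548 / 10259 = 0.44331806

0.44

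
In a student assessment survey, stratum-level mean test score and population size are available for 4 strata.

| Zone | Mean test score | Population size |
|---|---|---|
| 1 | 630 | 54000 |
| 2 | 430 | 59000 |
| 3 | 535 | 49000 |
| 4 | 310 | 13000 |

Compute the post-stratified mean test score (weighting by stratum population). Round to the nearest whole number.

512

Σ Nₕ·x̄ₕ = 630×54000 + 430×59000 + 535×49000 + 310×13000
  = 89635000
Σ Nₕ = 175000
Overall mean = 89635000 / 175000 = 512.2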